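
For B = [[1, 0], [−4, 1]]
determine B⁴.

B = I + N where N = [[0, 0], [−4, 0]] is strictly lower-triangular, so N² = 0.
(I + N)⁴ = I + 4·N = [[1, 0], [−16, 1]].

[[1, 0], [−16, 1]]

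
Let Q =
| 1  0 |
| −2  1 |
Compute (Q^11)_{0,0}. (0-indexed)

Q = I + N where N = [[0, 0], [−2, 0]] is strictly lower-triangular, so N^2 = 0.
(I + N)^11 = I + 11·N = [[1, 0], [−22, 1]].

1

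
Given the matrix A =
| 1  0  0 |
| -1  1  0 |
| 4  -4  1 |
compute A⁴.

[[1, 0, 0], [-4, 1, 0], [40, -16, 1]]

A = I + N where N = [[0, 0, 0], [-1, 0, 0], [4, -4, 0]] is strictly lower-triangular, so N³ = 0.
(I + N)⁴ = I + 4·N + 6·N² = [[1, 0, 0], [-4, 1, 0], [40, -16, 1]].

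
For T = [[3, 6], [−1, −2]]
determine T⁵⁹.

[[3, 6], [−1, −2]]

T² = T (a projection; rank 1, trace 1), so T⁵⁹ = T.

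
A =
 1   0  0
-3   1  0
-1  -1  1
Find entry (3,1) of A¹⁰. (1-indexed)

A = I + N where N = [[0, 0, 0], [-3, 0, 0], [-1, -1, 0]] is strictly lower-triangular, so N³ = 0.
(I + N)¹⁰ = I + 10·N + 45·N² = [[1, 0, 0], [-30, 1, 0], [125, -10, 1]].

125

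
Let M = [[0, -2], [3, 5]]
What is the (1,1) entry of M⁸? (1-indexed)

-12354

tr M = 5 and det M = 6, so the characteristic polynomial is λ² − (5)λ + (6) with roots 2 and 3.
Eigenvectors give P = [[-1, -2], [1, 3]] with P⁻¹ = [[-3, -2], [1, 1]], and M = P·diag(2, 3)·P⁻¹.
Then M⁸ = P·diag(256, 6561)·P⁻¹ = [[-256, -13122], [256, 19683]] · [[-3, -2], [1, 1]] = [[-12354, -12610], [18915, 19171]].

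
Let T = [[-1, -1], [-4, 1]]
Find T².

[[5, 0], [0, 5]]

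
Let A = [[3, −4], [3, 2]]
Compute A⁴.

A² = [[−3, −20], [15, −8]]
A³ = [[−69, −28], [21, −76]]
A⁴ = [[−291, 220], [−165, −236]]

[[−291, 220], [−165, −236]]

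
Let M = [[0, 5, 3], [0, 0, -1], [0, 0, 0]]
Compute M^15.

[[0, 0, 0], [0, 0, 0], [0, 0, 0]]

M is strictly triangular, hence nilpotent: M^3 = 0, so M^15 = 0.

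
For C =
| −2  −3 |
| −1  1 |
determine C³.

[[−17, −18], [−6, 1]]

C² = [[7, 3], [1, 4]]
C³ = [[−17, −18], [−6, 1]]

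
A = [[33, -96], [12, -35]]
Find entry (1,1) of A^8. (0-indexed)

59041

tr A = -2 and det A = -3, so the characteristic polynomial is λ² − (-2)λ + (-3) with roots 1 and -3.
Eigenvectors give P = [[-3, 8], [-1, 3]] with P⁻¹ = [[-3, 8], [-1, 3]], and A = P·diag(1, -3)·P⁻¹.
Then A^8 = P·diag(1, 6561)·P⁻¹ = [[-3, 52488], [-1, 19683]] · [[-3, 8], [-1, 3]] = [[-52479, 157440], [-19680, 59041]].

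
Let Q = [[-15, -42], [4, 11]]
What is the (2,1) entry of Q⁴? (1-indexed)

-160

tr Q = -4 and det Q = 3, so the characteristic polynomial is λ² − (-4)λ + (3) with roots -1 and -3.
Eigenvectors give P = [[-3, 7], [1, -2]] with P⁻¹ = [[2, 7], [1, 3]], and Q = P·diag(-1, -3)·P⁻¹.
Then Q⁴ = P·diag(1, 81)·P⁻¹ = [[-3, 567], [1, -162]] · [[2, 7], [1, 3]] = [[561, 1680], [-160, -479]].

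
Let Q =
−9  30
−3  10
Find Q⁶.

[[−9, 30], [−3, 10]]

Q² = Q (a projection; rank 1, trace 1), so Q⁶ = Q.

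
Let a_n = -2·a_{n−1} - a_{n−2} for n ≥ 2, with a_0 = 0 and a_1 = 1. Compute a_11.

11

With companion matrix Q = [[-2, -1], [1, 0]], [a_n, a_{n−1}]ᵀ = Q·[a_{n−1}, a_{n−2}]ᵀ, so [a_11, a_10]ᵀ = Q¹⁰·[a_1, a_0]ᵀ.
Q¹⁰ = [[11, 10], [-10, -9]], giving [a_11, a_10]ᵀ = [[11], [-10]].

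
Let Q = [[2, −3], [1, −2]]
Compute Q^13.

Q² = I (check: tr Q = 0 and det Q = −1), so Q^13 = Q since 13 is odd.

[[2, −3], [1, −2]]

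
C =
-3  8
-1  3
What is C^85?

[[-3, 8], [-1, 3]]

C² = I (check: tr C = 0 and det C = -1), so C^85 = C since 85 is odd.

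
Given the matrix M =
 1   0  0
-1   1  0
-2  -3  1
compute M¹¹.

[[1, 0, 0], [-11, 1, 0], [143, -33, 1]]

M = I + N where N = [[0, 0, 0], [-1, 0, 0], [-2, -3, 0]] is strictly lower-triangular, so N³ = 0.
(I + N)¹¹ = I + 11·N + 55·N² = [[1, 0, 0], [-11, 1, 0], [143, -33, 1]].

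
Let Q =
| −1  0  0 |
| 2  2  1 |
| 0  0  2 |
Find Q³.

Q² = [[1, 0, 0], [2, 4, 4], [0, 0, 4]]
Q³ = [[−1, 0, 0], [6, 8, 12], [0, 0, 8]]

[[−1, 0, 0], [6, 8, 12], [0, 0, 8]]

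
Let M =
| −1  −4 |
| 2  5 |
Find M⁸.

tr M = 4 and det M = 3, so the characteristic polynomial is λ² − (4)λ + (3) with roots 3 and 1.
Eigenvectors give P = [[−1, −2], [1, 1]] with P⁻¹ = [[1, 2], [−1, −1]], and M = P·diag(3, 1)·P⁻¹.
Then M⁸ = P·diag(6561, 1)·P⁻¹ = [[−6561, −2], [6561, 1]] · [[1, 2], [−1, −1]] = [[−6559, −13120], [6560, 13121]].

[[−6559, −13120], [6560, 13121]]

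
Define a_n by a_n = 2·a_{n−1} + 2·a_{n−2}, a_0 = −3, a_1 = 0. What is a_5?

−96

With companion matrix Q = [[2, 2], [1, 0]], [a_n, a_{n−1}]ᵀ = Q·[a_{n−1}, a_{n−2}]ᵀ, so [a_5, a_4]ᵀ = Q⁴·[a_1, a_0]ᵀ.
Q⁴ = [[44, 32], [16, 12]], giving [a_5, a_4]ᵀ = [[−96], [−36]].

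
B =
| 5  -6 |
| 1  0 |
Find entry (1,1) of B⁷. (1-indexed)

tr B = 5 and det B = 6, so the characteristic polynomial is λ² − (5)λ + (6) with roots 2 and 3.
Eigenvectors give P = [[-2, -3], [-1, -1]] with P⁻¹ = [[1, -3], [-1, 2]], and B = P·diag(2, 3)·P⁻¹.
Then B⁷ = P·diag(128, 2187)·P⁻¹ = [[-256, -6561], [-128, -2187]] · [[1, -3], [-1, 2]] = [[6305, -12354], [2059, -3990]].

6305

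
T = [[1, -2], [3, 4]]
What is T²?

[[-5, -10], [15, 10]]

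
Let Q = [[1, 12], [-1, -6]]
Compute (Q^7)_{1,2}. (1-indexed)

24708

tr Q = -5 and det Q = 6, so the characteristic polynomial is λ² − (-5)λ + (6) with roots -2 and -3.
Eigenvectors give P = [[4, -3], [-1, 1]] with P⁻¹ = [[1, 3], [1, 4]], and Q = P·diag(-2, -3)·P⁻¹.
Then Q^7 = P·diag(-128, -2187)·P⁻¹ = [[-512, 6561], [128, -2187]] · [[1, 3], [1, 4]] = [[6049, 24708], [-2059, -8364]].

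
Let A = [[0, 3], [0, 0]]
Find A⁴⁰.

[[0, 0], [0, 0]]

A is strictly triangular, hence nilpotent: A² = 0, so A⁴⁰ = 0.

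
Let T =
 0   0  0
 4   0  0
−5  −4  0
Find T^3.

T is strictly triangular, hence nilpotent: T^3 = 0, so T^3 = 0.

[[0, 0, 0], [0, 0, 0], [0, 0, 0]]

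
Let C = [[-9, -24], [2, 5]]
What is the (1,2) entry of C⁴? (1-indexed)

960

tr C = -4 and det C = 3, so the characteristic polynomial is λ² − (-4)λ + (3) with roots -1 and -3.
Eigenvectors give P = [[-3, 4], [1, -1]] with P⁻¹ = [[1, 4], [1, 3]], and C = P·diag(-1, -3)·P⁻¹.
Then C⁴ = P·diag(1, 81)·P⁻¹ = [[-3, 324], [1, -81]] · [[1, 4], [1, 3]] = [[321, 960], [-80, -239]].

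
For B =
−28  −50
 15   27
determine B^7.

[[−13762, −23150], [6945, 11703]]

tr B = −1 and det B = −6, so the characteristic polynomial is λ² − (−1)λ + (−6) with roots −3 and 2.
Eigenvectors give P = [[−2, −5], [1, 3]] with P⁻¹ = [[−3, −5], [1, 2]], and B = P·diag(−3, 2)·P⁻¹.
Then B^7 = P·diag(−2187, 128)·P⁻¹ = [[4374, −640], [−2187, 384]] · [[−3, −5], [1, 2]] = [[−13762, −23150], [6945, 11703]].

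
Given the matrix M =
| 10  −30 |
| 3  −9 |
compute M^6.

[[10, −30], [3, −9]]

M² = M (a projection; rank 1, trace 1), so M^6 = M.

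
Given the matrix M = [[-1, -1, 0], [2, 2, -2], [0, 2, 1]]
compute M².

[[-1, -1, 2], [2, -2, -6], [4, 6, -3]]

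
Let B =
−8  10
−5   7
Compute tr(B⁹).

−19171

tr B = −1 and det B = −6, so the characteristic polynomial is λ² − (−1)λ + (−6) with roots −3 and 2.
Eigenvectors give P = [[−2, −1], [−1, −1]] with P⁻¹ = [[−1, 1], [1, −2]], and B = P·diag(−3, 2)·P⁻¹.
Then B⁹ = P·diag(−19683, 512)·P⁻¹ = [[39366, −512], [19683, −512]] · [[−1, 1], [1, −2]] = [[−39878, 40390], [−20195, 20707]].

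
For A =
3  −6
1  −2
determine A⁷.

A² = A (a projection; rank 1, trace 1), so A⁷ = A.

[[3, −6], [1, −2]]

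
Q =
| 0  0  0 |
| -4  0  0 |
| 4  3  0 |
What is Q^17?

Q is strictly triangular, hence nilpotent: Q^3 = 0, so Q^17 = 0.

[[0, 0, 0], [0, 0, 0], [0, 0, 0]]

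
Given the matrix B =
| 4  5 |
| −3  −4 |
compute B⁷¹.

[[4, 5], [−3, −4]]

B² = I (check: tr B = 0 and det B = −1), so B⁷¹ = B since 71 is odd.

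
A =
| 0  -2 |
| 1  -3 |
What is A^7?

tr A = -3 and det A = 2, so the characteristic polynomial is λ² − (-3)λ + (2) with roots -1 and -2.
Eigenvectors give P = [[2, 1], [1, 1]] with P⁻¹ = [[1, -1], [-1, 2]], and A = P·diag(-1, -2)·P⁻¹.
Then A^7 = P·diag(-1, -128)·P⁻¹ = [[-2, -128], [-1, -128]] · [[1, -1], [-1, 2]] = [[126, -254], [127, -255]].

[[126, -254], [127, -255]]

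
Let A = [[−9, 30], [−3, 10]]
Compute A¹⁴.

A² = A (a projection; rank 1, trace 1), so A¹⁴ = A.

[[−9, 30], [−3, 10]]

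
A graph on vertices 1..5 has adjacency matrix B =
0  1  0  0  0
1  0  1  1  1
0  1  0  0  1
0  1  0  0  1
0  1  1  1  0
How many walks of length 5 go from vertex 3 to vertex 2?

The number of length-5 walks from vertex 3 to vertex 2 is entry (3,2) of B⁵, where B is the adjacency matrix.
B² = [[1, 0, 1, 1, 1], [0, 4, 1, 1, 2], [1, 1, 2, 2, 1], [1, 1, 2, 2, 1], [1, 2, 1, 1, 3]]
B³ = [[0, 4, 1, 1, 2], [4, 4, 6, 6, 6], [1, 6, 2, 2, 5], [1, 6, 2, 2, 5], [2, 6, 5, 5, 4]]
B⁴ = [[4, 4, 6, 6, 6], [4, 22, 10, 10, 16], [6, 10, 11, 11, 10], [6, 10, 11, 11, 10], [6, 16, 10, 10, 16]]
B⁵ = [[4, 22, 10, 10, 16], [22, 40, 38, 38, 42], [10, 38, 20, 20, 32], [10, 38, 20, 20, 32], [16, 42, 32, 32, 36]]

38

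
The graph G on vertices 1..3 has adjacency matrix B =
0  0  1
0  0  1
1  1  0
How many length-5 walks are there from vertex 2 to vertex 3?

The number of length-5 walks from vertex 2 to vertex 3 is entry (2,3) of B^5, where B is the adjacency matrix.
B^2 = [[1, 1, 0], [1, 1, 0], [0, 0, 2]]
B^3 = [[0, 0, 2], [0, 0, 2], [2, 2, 0]]
B^4 = [[2, 2, 0], [2, 2, 0], [0, 0, 4]]
B^5 = [[0, 0, 4], [0, 0, 4], [4, 4, 0]]

4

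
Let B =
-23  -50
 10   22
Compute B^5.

[[-1343, -2750], [550, 1132]]

tr B = -1 and det B = -6, so the characteristic polynomial is λ² − (-1)λ + (-6) with roots 2 and -3.
Eigenvectors give P = [[-2, 5], [1, -2]] with P⁻¹ = [[2, 5], [1, 2]], and B = P·diag(2, -3)·P⁻¹.
Then B^5 = P·diag(32, -243)·P⁻¹ = [[-64, -1215], [32, 486]] · [[2, 5], [1, 2]] = [[-1343, -2750], [550, 1132]].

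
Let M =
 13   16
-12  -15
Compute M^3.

[[85, 112], [-84, -111]]

tr M = -2 and det M = -3, so the characteristic polynomial is λ² − (-2)λ + (-3) with roots -3 and 1.
Eigenvectors give P = [[-1, -4], [1, 3]] with P⁻¹ = [[3, 4], [-1, -1]], and M = P·diag(-3, 1)·P⁻¹.
Then M^3 = P·diag(-27, 1)·P⁻¹ = [[27, -4], [-27, 3]] · [[3, 4], [-1, -1]] = [[85, 112], [-84, -111]].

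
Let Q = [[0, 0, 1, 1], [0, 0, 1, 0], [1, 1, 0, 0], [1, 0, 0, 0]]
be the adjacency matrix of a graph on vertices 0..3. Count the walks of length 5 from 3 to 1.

The number of length-5 walks from vertex 3 to vertex 1 is entry (3,1) of Q⁵, where Q is the adjacency matrix.
Q² = [[2, 1, 0, 0], [1, 1, 0, 0], [0, 0, 2, 1], [0, 0, 1, 1]]
Q³ = [[0, 0, 3, 2], [0, 0, 2, 1], [3, 2, 0, 0], [2, 1, 0, 0]]
Q⁴ = [[5, 3, 0, 0], [3, 2, 0, 0], [0, 0, 5, 3], [0, 0, 3, 2]]
Q⁵ = [[0, 0, 8, 5], [0, 0, 5, 3], [8, 5, 0, 0], [5, 3, 0, 0]]

3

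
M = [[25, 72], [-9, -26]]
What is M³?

tr M = -1 and det M = -2, so the characteristic polynomial is λ² − (-1)λ + (-2) with roots 1 and -2.
Eigenvectors give P = [[-3, -8], [1, 3]] with P⁻¹ = [[-3, -8], [1, 3]], and M = P·diag(1, -2)·P⁻¹.
Then M³ = P·diag(1, -8)·P⁻¹ = [[-3, 64], [1, -24]] · [[-3, -8], [1, 3]] = [[73, 216], [-27, -80]].

[[73, 216], [-27, -80]]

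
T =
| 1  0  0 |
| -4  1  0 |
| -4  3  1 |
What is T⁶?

T = I + N where N = [[0, 0, 0], [-4, 0, 0], [-4, 3, 0]] is strictly lower-triangular, so N³ = 0.
(I + N)⁶ = I + 6·N + 15·N² = [[1, 0, 0], [-24, 1, 0], [-204, 18, 1]].

[[1, 0, 0], [-24, 1, 0], [-204, 18, 1]]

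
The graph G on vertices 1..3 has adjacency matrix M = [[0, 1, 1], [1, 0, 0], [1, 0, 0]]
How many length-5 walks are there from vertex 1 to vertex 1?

The number of length-5 walks from vertex 1 to vertex 1 is entry (1,1) of M⁵, where M is the adjacency matrix.
M² = [[2, 0, 0], [0, 1, 1], [0, 1, 1]]
M³ = [[0, 2, 2], [2, 0, 0], [2, 0, 0]]
M⁴ = [[4, 0, 0], [0, 2, 2], [0, 2, 2]]
M⁵ = [[0, 4, 4], [4, 0, 0], [4, 0, 0]]

0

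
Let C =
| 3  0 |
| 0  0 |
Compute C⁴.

C² = [[9, 0], [0, 0]]
C³ = [[27, 0], [0, 0]]
C⁴ = [[81, 0], [0, 0]]

[[81, 0], [0, 0]]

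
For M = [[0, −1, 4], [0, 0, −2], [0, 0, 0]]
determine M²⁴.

[[0, 0, 0], [0, 0, 0], [0, 0, 0]]

M is strictly triangular, hence nilpotent: M³ = 0, so M²⁴ = 0.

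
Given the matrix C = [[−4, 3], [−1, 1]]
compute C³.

C² = [[13, −9], [3, −2]]
C³ = [[−43, 30], [−10, 7]]

[[−43, 30], [−10, 7]]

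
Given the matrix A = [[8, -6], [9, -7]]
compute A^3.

[[26, -18], [27, -19]]

tr A = 1 and det A = -2, so the characteristic polynomial is λ² − (1)λ + (-2) with roots 2 and -1.
Eigenvectors give P = [[1, -2], [1, -3]] with P⁻¹ = [[3, -2], [1, -1]], and A = P·diag(2, -1)·P⁻¹.
Then A^3 = P·diag(8, -1)·P⁻¹ = [[8, 2], [8, 3]] · [[3, -2], [1, -1]] = [[26, -18], [27, -19]].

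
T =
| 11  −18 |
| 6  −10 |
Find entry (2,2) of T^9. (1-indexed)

−1540

tr T = 1 and det T = −2, so the characteristic polynomial is λ² − (1)λ + (−2) with roots 2 and −1.
Eigenvectors give P = [[2, −3], [1, −2]] with P⁻¹ = [[2, −3], [1, −2]], and T = P·diag(2, −1)·P⁻¹.
Then T^9 = P·diag(512, −1)·P⁻¹ = [[1024, 3], [512, 2]] · [[2, −3], [1, −2]] = [[2051, −3078], [1026, −1540]].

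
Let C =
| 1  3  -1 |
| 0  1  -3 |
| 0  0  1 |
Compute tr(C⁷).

3

C = I + N where N = [[0, 3, -1], [0, 0, -3], [0, 0, 0]] is strictly upper-triangular, so N³ = 0.
(I + N)⁷ = I + 7·N + 21·N² = [[1, 21, -196], [0, 1, -21], [0, 0, 1]].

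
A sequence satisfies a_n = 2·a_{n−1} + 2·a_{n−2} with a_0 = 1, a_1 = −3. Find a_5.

−100

With companion matrix B = [[2, 2], [1, 0]], [a_n, a_{n−1}]ᵀ = B·[a_{n−1}, a_{n−2}]ᵀ, so [a_5, a_4]ᵀ = B⁴·[a_1, a_0]ᵀ.
B⁴ = [[44, 32], [16, 12]], giving [a_5, a_4]ᵀ = [[−100], [−36]].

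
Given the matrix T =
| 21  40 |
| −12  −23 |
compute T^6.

[[−3639, −7280], [2184, 4369]]

tr T = −2 and det T = −3, so the characteristic polynomial is λ² − (−2)λ + (−3) with roots −3 and 1.
Eigenvectors give P = [[−5, −2], [3, 1]] with P⁻¹ = [[1, 2], [−3, −5]], and T = P·diag(−3, 1)·P⁻¹.
Then T^6 = P·diag(729, 1)·P⁻¹ = [[−3645, −2], [2187, 1]] · [[1, 2], [−3, −5]] = [[−3639, −7280], [2184, 4369]].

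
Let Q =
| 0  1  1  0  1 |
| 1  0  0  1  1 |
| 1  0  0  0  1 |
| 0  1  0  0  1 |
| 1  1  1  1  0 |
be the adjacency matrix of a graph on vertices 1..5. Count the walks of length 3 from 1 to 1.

The number of length-3 walks from vertex 1 to vertex 1 is entry (1,1) of Q³, where Q is the adjacency matrix.
Q² = [[3, 1, 1, 2, 2], [1, 3, 2, 1, 2], [1, 2, 2, 1, 1], [2, 1, 1, 2, 1], [2, 2, 1, 1, 4]]
Q³ = [[4, 7, 5, 3, 7], [7, 4, 3, 5, 7], [5, 3, 2, 3, 6], [3, 5, 3, 2, 6], [7, 7, 6, 6, 6]]

4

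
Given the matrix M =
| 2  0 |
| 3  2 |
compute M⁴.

[[16, 0], [96, 16]]

M² = [[4, 0], [12, 4]]
M³ = [[8, 0], [36, 8]]
M⁴ = [[16, 0], [96, 16]]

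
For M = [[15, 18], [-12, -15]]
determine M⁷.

[[10935, 13122], [-8748, -10935]]

tr M = 0 and det M = -9, so the characteristic polynomial is λ² − (0)λ + (-9) with roots -3 and 3.
Eigenvectors give P = [[-1, 3], [1, -2]] with P⁻¹ = [[2, 3], [1, 1]], and M = P·diag(-3, 3)·P⁻¹.
Then M⁷ = P·diag(-2187, 2187)·P⁻¹ = [[2187, 6561], [-2187, -4374]] · [[2, 3], [1, 1]] = [[10935, 13122], [-8748, -10935]].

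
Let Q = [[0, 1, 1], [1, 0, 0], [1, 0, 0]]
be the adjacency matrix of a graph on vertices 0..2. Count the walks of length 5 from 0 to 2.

4

The number of length-5 walks from vertex 0 to vertex 2 is entry (0,2) of Q⁵, where Q is the adjacency matrix.
Q² = [[2, 0, 0], [0, 1, 1], [0, 1, 1]]
Q³ = [[0, 2, 2], [2, 0, 0], [2, 0, 0]]
Q⁴ = [[4, 0, 0], [0, 2, 2], [0, 2, 2]]
Q⁵ = [[0, 4, 4], [4, 0, 0], [4, 0, 0]]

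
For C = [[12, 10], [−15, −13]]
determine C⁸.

tr C = −1 and det C = −6, so the characteristic polynomial is λ² − (−1)λ + (−6) with roots 2 and −3.
Eigenvectors give P = [[1, 2], [−1, −3]] with P⁻¹ = [[3, 2], [−1, −1]], and C = P·diag(2, −3)·P⁻¹.
Then C⁸ = P·diag(256, 6561)·P⁻¹ = [[256, 13122], [−256, −19683]] · [[3, 2], [−1, −1]] = [[−12354, −12610], [18915, 19171]].

[[−12354, −12610], [18915, 19171]]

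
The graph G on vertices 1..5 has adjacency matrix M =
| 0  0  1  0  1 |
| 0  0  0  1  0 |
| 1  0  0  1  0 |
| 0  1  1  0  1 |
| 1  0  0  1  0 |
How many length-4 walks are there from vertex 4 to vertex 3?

0

The number of length-4 walks from vertex 4 to vertex 3 is entry (4,3) of M⁴, where M is the adjacency matrix.
M² = [[2, 0, 0, 2, 0], [0, 1, 1, 0, 1], [0, 1, 2, 0, 2], [2, 0, 0, 3, 0], [0, 1, 2, 0, 2]]
M³ = [[0, 2, 4, 0, 4], [2, 0, 0, 3, 0], [4, 0, 0, 5, 0], [0, 3, 5, 0, 5], [4, 0, 0, 5, 0]]
M⁴ = [[8, 0, 0, 10, 0], [0, 3, 5, 0, 5], [0, 5, 9, 0, 9], [10, 0, 0, 13, 0], [0, 5, 9, 0, 9]]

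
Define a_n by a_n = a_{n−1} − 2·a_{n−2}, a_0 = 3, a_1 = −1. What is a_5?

19

With companion matrix Q = [[1, −2], [1, 0]], [a_n, a_{n−1}]ᵀ = Q·[a_{n−1}, a_{n−2}]ᵀ, so [a_5, a_4]ᵀ = Q⁴·[a_1, a_0]ᵀ.
Q⁴ = [[−1, 6], [−3, 2]], giving [a_5, a_4]ᵀ = [[19], [9]].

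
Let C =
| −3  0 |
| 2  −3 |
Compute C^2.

[[9, 0], [−12, 9]]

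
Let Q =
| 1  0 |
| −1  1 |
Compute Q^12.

Q = I + N where N = [[0, 0], [−1, 0]] is strictly lower-triangular, so N^2 = 0.
(I + N)^12 = I + 12·N = [[1, 0], [−12, 1]].

[[1, 0], [−12, 1]]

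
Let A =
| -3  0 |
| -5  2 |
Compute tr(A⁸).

6817

tr A = -1 and det A = -6, so the characteristic polynomial is λ² − (-1)λ + (-6) with roots 2 and -3.
Eigenvectors give P = [[0, 1], [-1, 1]] with P⁻¹ = [[1, -1], [1, 0]], and A = P·diag(2, -3)·P⁻¹.
Then A⁸ = P·diag(256, 6561)·P⁻¹ = [[0, 6561], [-256, 6561]] · [[1, -1], [1, 0]] = [[6561, 0], [6305, 256]].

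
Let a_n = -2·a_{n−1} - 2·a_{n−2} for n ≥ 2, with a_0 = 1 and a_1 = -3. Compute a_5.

12

With companion matrix M = [[-2, -2], [1, 0]], [a_n, a_{n−1}]ᵀ = M·[a_{n−1}, a_{n−2}]ᵀ, so [a_5, a_4]ᵀ = M⁴·[a_1, a_0]ᵀ.
M⁴ = [[-4, 0], [0, -4]], giving [a_5, a_4]ᵀ = [[12], [-4]].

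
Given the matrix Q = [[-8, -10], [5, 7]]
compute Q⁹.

tr Q = -1 and det Q = -6, so the characteristic polynomial is λ² − (-1)λ + (-6) with roots -3 and 2.
Eigenvectors give P = [[2, -1], [-1, 1]] with P⁻¹ = [[1, 1], [1, 2]], and Q = P·diag(-3, 2)·P⁻¹.
Then Q⁹ = P·diag(-19683, 512)·P⁻¹ = [[-39366, -512], [19683, 512]] · [[1, 1], [1, 2]] = [[-39878, -40390], [20195, 20707]].

[[-39878, -40390], [20195, 20707]]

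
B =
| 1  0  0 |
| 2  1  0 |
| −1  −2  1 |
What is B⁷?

[[1, 0, 0], [14, 1, 0], [−91, −14, 1]]

B = I + N where N = [[0, 0, 0], [2, 0, 0], [−1, −2, 0]] is strictly lower-triangular, so N³ = 0.
(I + N)⁷ = I + 7·N + 21·N² = [[1, 0, 0], [14, 1, 0], [−91, −14, 1]].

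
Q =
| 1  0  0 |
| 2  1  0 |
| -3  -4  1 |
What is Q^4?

[[1, 0, 0], [8, 1, 0], [-60, -16, 1]]

Q = I + N where N = [[0, 0, 0], [2, 0, 0], [-3, -4, 0]] is strictly lower-triangular, so N^3 = 0.
(I + N)^4 = I + 4·N + 6·N^2 = [[1, 0, 0], [8, 1, 0], [-60, -16, 1]].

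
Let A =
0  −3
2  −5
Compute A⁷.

[[3990, −6177], [4118, −6305]]

tr A = −5 and det A = 6, so the characteristic polynomial is λ² − (−5)λ + (6) with roots −2 and −3.
Eigenvectors give P = [[−3, −1], [−2, −1]] with P⁻¹ = [[−1, 1], [2, −3]], and A = P·diag(−2, −3)·P⁻¹.
Then A⁷ = P·diag(−128, −2187)·P⁻¹ = [[384, 2187], [256, 2187]] · [[−1, 1], [2, −3]] = [[3990, −6177], [4118, −6305]].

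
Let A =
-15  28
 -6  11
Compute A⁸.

[[45921, -91840], [19680, -39359]]

tr A = -4 and det A = 3, so the characteristic polynomial is λ² − (-4)λ + (3) with roots -1 and -3.
Eigenvectors give P = [[2, 7], [1, 3]] with P⁻¹ = [[-3, 7], [1, -2]], and A = P·diag(-1, -3)·P⁻¹.
Then A⁸ = P·diag(1, 6561)·P⁻¹ = [[2, 45927], [1, 19683]] · [[-3, 7], [1, -2]] = [[45921, -91840], [19680, -39359]].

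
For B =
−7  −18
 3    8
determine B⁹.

[[−1027, −3078], [513, 1538]]

tr B = 1 and det B = −2, so the characteristic polynomial is λ² − (1)λ + (−2) with roots 2 and −1.
Eigenvectors give P = [[−2, 3], [1, −1]] with P⁻¹ = [[1, 3], [1, 2]], and B = P·diag(2, −1)·P⁻¹.
Then B⁹ = P·diag(512, −1)·P⁻¹ = [[−1024, −3], [512, 1]] · [[1, 3], [1, 2]] = [[−1027, −3078], [513, 1538]].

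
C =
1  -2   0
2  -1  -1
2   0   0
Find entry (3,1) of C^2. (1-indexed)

2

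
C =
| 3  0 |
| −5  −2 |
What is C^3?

tr C = 1 and det C = −6, so the characteristic polynomial is λ² − (1)λ + (−6) with roots −2 and 3.
Eigenvectors give P = [[0, −1], [1, 1]] with P⁻¹ = [[1, 1], [−1, 0]], and C = P·diag(−2, 3)·P⁻¹.
Then C^3 = P·diag(−8, 27)·P⁻¹ = [[0, −27], [−8, 27]] · [[1, 1], [−1, 0]] = [[27, 0], [−35, −8]].

[[27, 0], [−35, −8]]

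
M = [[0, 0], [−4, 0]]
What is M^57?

M is strictly triangular, hence nilpotent: M^2 = 0, so M^57 = 0.

[[0, 0], [0, 0]]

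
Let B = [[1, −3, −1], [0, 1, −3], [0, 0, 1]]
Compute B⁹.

B = I + N where N = [[0, −3, −1], [0, 0, −3], [0, 0, 0]] is strictly upper-triangular, so N³ = 0.
(I + N)⁹ = I + 9·N + 36·N² = [[1, −27, 315], [0, 1, −27], [0, 0, 1]].

[[1, −27, 315], [0, 1, −27], [0, 0, 1]]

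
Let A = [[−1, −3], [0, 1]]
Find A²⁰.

[[1, 0], [0, 1]]

A² = I (check: tr A = 0 and det A = −1), so A²⁰ = I since 20 is even.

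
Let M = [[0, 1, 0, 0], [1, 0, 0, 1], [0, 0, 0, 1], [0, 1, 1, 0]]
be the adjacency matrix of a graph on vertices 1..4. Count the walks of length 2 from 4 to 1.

1

The number of length-2 walks from vertex 4 to vertex 1 is entry (4,1) of M², where M is the adjacency matrix.
M² = [[1, 0, 0, 1], [0, 2, 1, 0], [0, 1, 1, 0], [1, 0, 0, 2]]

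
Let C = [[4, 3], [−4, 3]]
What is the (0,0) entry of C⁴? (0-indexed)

−572

C² = [[4, 21], [−28, −3]]
C³ = [[−68, 75], [−100, −93]]
C⁴ = [[−572, 21], [−28, −579]]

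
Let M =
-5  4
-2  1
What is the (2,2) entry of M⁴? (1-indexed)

-79

tr M = -4 and det M = 3, so the characteristic polynomial is λ² − (-4)λ + (3) with roots -3 and -1.
Eigenvectors give P = [[2, -1], [1, -1]] with P⁻¹ = [[1, -1], [1, -2]], and M = P·diag(-3, -1)·P⁻¹.
Then M⁴ = P·diag(81, 1)·P⁻¹ = [[162, -1], [81, -1]] · [[1, -1], [1, -2]] = [[161, -160], [80, -79]].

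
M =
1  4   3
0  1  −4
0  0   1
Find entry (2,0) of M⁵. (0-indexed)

0

M = I + N where N = [[0, 4, 3], [0, 0, −4], [0, 0, 0]] is strictly upper-triangular, so N³ = 0.
(I + N)⁵ = I + 5·N + 10·N² = [[1, 20, −145], [0, 1, −20], [0, 0, 1]].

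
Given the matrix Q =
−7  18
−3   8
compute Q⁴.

[[−29, 90], [−15, 46]]

tr Q = 1 and det Q = −2, so the characteristic polynomial is λ² − (1)λ + (−2) with roots 2 and −1.
Eigenvectors give P = [[2, 3], [1, 1]] with P⁻¹ = [[−1, 3], [1, −2]], and Q = P·diag(2, −1)·P⁻¹.
Then Q⁴ = P·diag(16, 1)·P⁻¹ = [[32, 3], [16, 1]] · [[−1, 3], [1, −2]] = [[−29, 90], [−15, 46]].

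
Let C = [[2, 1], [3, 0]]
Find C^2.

[[7, 2], [6, 3]]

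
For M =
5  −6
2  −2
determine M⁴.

[[61, −90], [30, −44]]

tr M = 3 and det M = 2, so the characteristic polynomial is λ² − (3)λ + (2) with roots 1 and 2.
Eigenvectors give P = [[3, 2], [2, 1]] with P⁻¹ = [[−1, 2], [2, −3]], and M = P·diag(1, 2)·P⁻¹.
Then M⁴ = P·diag(1, 16)·P⁻¹ = [[3, 32], [2, 16]] · [[−1, 2], [2, −3]] = [[61, −90], [30, −44]].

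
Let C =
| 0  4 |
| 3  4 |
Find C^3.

C^2 = [[12, 16], [12, 28]]
C^3 = [[48, 112], [84, 160]]

[[48, 112], [84, 160]]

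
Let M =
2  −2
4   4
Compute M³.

M² = [[−4, −12], [24, 8]]
M³ = [[−56, −40], [80, −16]]

[[−56, −40], [80, −16]]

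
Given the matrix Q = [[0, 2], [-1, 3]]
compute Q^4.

tr Q = 3 and det Q = 2, so the characteristic polynomial is λ² − (3)λ + (2) with roots 1 and 2.
Eigenvectors give P = [[2, 1], [1, 1]] with P⁻¹ = [[1, -1], [-1, 2]], and Q = P·diag(1, 2)·P⁻¹.
Then Q^4 = P·diag(1, 16)·P⁻¹ = [[2, 16], [1, 16]] · [[1, -1], [-1, 2]] = [[-14, 30], [-15, 31]].

[[-14, 30], [-15, 31]]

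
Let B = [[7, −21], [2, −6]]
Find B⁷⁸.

[[7, −21], [2, −6]]

B² = B (a projection; rank 1, trace 1), so B⁷⁸ = B.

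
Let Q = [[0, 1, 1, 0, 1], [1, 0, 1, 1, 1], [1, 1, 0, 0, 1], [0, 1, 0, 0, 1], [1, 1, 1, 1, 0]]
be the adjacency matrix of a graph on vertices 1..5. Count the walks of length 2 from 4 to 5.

1

The number of length-2 walks from vertex 4 to vertex 5 is entry (4,5) of Q^2, where Q is the adjacency matrix.
Q^2 = [[3, 2, 2, 2, 2], [2, 4, 2, 1, 3], [2, 2, 3, 2, 2], [2, 1, 2, 2, 1], [2, 3, 2, 1, 4]]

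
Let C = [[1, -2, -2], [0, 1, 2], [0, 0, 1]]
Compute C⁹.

C = I + N where N = [[0, -2, -2], [0, 0, 2], [0, 0, 0]] is strictly upper-triangular, so N³ = 0.
(I + N)⁹ = I + 9·N + 36·N² = [[1, -18, -162], [0, 1, 18], [0, 0, 1]].

[[1, -18, -162], [0, 1, 18], [0, 0, 1]]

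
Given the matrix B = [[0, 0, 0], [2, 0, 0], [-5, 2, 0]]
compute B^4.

[[0, 0, 0], [0, 0, 0], [0, 0, 0]]

B is strictly triangular, hence nilpotent: B^3 = 0, so B^4 = 0.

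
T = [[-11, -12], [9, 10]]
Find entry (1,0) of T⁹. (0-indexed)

1539

tr T = -1 and det T = -2, so the characteristic polynomial is λ² − (-1)λ + (-2) with roots -2 and 1.
Eigenvectors give P = [[4, -1], [-3, 1]] with P⁻¹ = [[1, 1], [3, 4]], and T = P·diag(-2, 1)·P⁻¹.
Then T⁹ = P·diag(-512, 1)·P⁻¹ = [[-2048, -1], [1536, 1]] · [[1, 1], [3, 4]] = [[-2051, -2052], [1539, 1540]].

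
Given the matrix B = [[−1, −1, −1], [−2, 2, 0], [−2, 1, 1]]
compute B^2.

[[5, −2, 0], [−2, 6, 2], [−2, 5, 3]]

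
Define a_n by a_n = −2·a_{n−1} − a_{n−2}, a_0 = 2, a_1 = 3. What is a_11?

53

With companion matrix T = [[−2, −1], [1, 0]], [a_n, a_{n−1}]ᵀ = T·[a_{n−1}, a_{n−2}]ᵀ, so [a_11, a_10]ᵀ = T¹⁰·[a_1, a_0]ᵀ.
T¹⁰ = [[11, 10], [−10, −9]], giving [a_11, a_10]ᵀ = [[53], [−48]].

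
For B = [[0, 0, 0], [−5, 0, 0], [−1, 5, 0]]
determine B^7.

[[0, 0, 0], [0, 0, 0], [0, 0, 0]]

B is strictly triangular, hence nilpotent: B^3 = 0, so B^7 = 0.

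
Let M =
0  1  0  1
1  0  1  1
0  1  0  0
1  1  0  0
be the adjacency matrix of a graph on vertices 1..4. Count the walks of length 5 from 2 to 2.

The number of length-5 walks from vertex 2 to vertex 2 is entry (2,2) of M⁵, where M is the adjacency matrix.
M² = [[2, 1, 1, 1], [1, 3, 0, 1], [1, 0, 1, 1], [1, 1, 1, 2]]
M³ = [[2, 4, 1, 3], [4, 2, 3, 4], [1, 3, 0, 1], [3, 4, 1, 2]]
M⁴ = [[7, 6, 4, 6], [6, 11, 2, 6], [4, 2, 3, 4], [6, 6, 4, 7]]
M⁵ = [[12, 17, 6, 13], [17, 14, 11, 17], [6, 11, 2, 6], [13, 17, 6, 12]]

14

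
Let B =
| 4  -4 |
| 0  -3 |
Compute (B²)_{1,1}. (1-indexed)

16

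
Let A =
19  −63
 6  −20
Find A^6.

[[−377, 1323], [−126, 442]]

tr A = −1 and det A = −2, so the characteristic polynomial is λ² − (−1)λ + (−2) with roots −2 and 1.
Eigenvectors give P = [[−3, 7], [−1, 2]] with P⁻¹ = [[2, −7], [1, −3]], and A = P·diag(−2, 1)·P⁻¹.
Then A^6 = P·diag(64, 1)·P⁻¹ = [[−192, 7], [−64, 2]] · [[2, −7], [1, −3]] = [[−377, 1323], [−126, 442]].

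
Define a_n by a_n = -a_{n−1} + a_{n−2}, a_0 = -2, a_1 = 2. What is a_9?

110

With companion matrix C = [[-1, 1], [1, 0]], [a_n, a_{n−1}]ᵀ = C·[a_{n−1}, a_{n−2}]ᵀ, so [a_9, a_8]ᵀ = C^8·[a_1, a_0]ᵀ.
C^8 = [[34, -21], [-21, 13]], giving [a_9, a_8]ᵀ = [[110], [-68]].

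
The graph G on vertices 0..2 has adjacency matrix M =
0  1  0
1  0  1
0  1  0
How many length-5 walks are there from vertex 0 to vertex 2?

0

The number of length-5 walks from vertex 0 to vertex 2 is entry (0,2) of M⁵, where M is the adjacency matrix.
M² = [[1, 0, 1], [0, 2, 0], [1, 0, 1]]
M³ = [[0, 2, 0], [2, 0, 2], [0, 2, 0]]
M⁴ = [[2, 0, 2], [0, 4, 0], [2, 0, 2]]
M⁵ = [[0, 4, 0], [4, 0, 4], [0, 4, 0]]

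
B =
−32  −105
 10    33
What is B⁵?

tr B = 1 and det B = −6, so the characteristic polynomial is λ² − (1)λ + (−6) with roots 3 and −2.
Eigenvectors give P = [[−3, 7], [1, −2]] with P⁻¹ = [[2, 7], [1, 3]], and B = P·diag(3, −2)·P⁻¹.
Then B⁵ = P·diag(243, −32)·P⁻¹ = [[−729, −224], [243, 64]] · [[2, 7], [1, 3]] = [[−1682, −5775], [550, 1893]].

[[−1682, −5775], [550, 1893]]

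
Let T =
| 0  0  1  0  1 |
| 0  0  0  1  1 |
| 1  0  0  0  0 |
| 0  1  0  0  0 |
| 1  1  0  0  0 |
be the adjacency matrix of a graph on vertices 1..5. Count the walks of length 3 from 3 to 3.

The number of length-3 walks from vertex 3 to vertex 3 is entry (3,3) of T^3, where T is the adjacency matrix.
T^2 = [[2, 1, 0, 0, 0], [1, 2, 0, 0, 0], [0, 0, 1, 0, 1], [0, 0, 0, 1, 1], [0, 0, 1, 1, 2]]
T^3 = [[0, 0, 2, 1, 3], [0, 0, 1, 2, 3], [2, 1, 0, 0, 0], [1, 2, 0, 0, 0], [3, 3, 0, 0, 0]]

0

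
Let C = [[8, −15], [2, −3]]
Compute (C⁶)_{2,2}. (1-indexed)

−3261

tr C = 5 and det C = 6, so the characteristic polynomial is λ² − (5)λ + (6) with roots 2 and 3.
Eigenvectors give P = [[−5, 3], [−2, 1]] with P⁻¹ = [[1, −3], [2, −5]], and C = P·diag(2, 3)·P⁻¹.
Then C⁶ = P·diag(64, 729)·P⁻¹ = [[−320, 2187], [−128, 729]] · [[1, −3], [2, −5]] = [[4054, −9975], [1330, −3261]].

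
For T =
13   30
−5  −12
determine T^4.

[[211, 390], [−65, −114]]

tr T = 1 and det T = −6, so the characteristic polynomial is λ² − (1)λ + (−6) with roots −2 and 3.
Eigenvectors give P = [[−2, −3], [1, 1]] with P⁻¹ = [[1, 3], [−1, −2]], and T = P·diag(−2, 3)·P⁻¹.
Then T^4 = P·diag(16, 81)·P⁻¹ = [[−32, −243], [16, 81]] · [[1, 3], [−1, −2]] = [[211, 390], [−65, −114]].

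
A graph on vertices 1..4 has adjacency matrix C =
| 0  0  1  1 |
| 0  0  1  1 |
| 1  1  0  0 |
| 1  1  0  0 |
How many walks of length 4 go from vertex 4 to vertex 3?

8

The number of length-4 walks from vertex 4 to vertex 3 is entry (4,3) of C^4, where C is the adjacency matrix.
C^2 = [[2, 2, 0, 0], [2, 2, 0, 0], [0, 0, 2, 2], [0, 0, 2, 2]]
C^3 = [[0, 0, 4, 4], [0, 0, 4, 4], [4, 4, 0, 0], [4, 4, 0, 0]]
C^4 = [[8, 8, 0, 0], [8, 8, 0, 0], [0, 0, 8, 8], [0, 0, 8, 8]]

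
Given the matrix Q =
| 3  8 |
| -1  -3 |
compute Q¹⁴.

[[1, 0], [0, 1]]

Q² = I (check: tr Q = 0 and det Q = -1), so Q¹⁴ = I since 14 is even.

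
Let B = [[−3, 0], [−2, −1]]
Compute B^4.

[[81, 0], [80, 1]]

B^2 = [[9, 0], [8, 1]]
B^3 = [[−27, 0], [−26, −1]]
B^4 = [[81, 0], [80, 1]]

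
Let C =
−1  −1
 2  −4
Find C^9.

tr C = −5 and det C = 6, so the characteristic polynomial is λ² − (−5)λ + (6) with roots −2 and −3.
Eigenvectors give P = [[1, −1], [1, −2]] with P⁻¹ = [[2, −1], [1, −1]], and C = P·diag(−2, −3)·P⁻¹.
Then C^9 = P·diag(−512, −19683)·P⁻¹ = [[−512, 19683], [−512, 39366]] · [[2, −1], [1, −1]] = [[18659, −19171], [38342, −38854]].

[[18659, −19171], [38342, −38854]]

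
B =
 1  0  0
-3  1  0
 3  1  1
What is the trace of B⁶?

3

B = I + N where N = [[0, 0, 0], [-3, 0, 0], [3, 1, 0]] is strictly lower-triangular, so N³ = 0.
(I + N)⁶ = I + 6·N + 15·N² = [[1, 0, 0], [-18, 1, 0], [-27, 6, 1]].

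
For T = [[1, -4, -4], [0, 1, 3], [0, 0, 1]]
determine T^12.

[[1, -48, -840], [0, 1, 36], [0, 0, 1]]

T = I + N where N = [[0, -4, -4], [0, 0, 3], [0, 0, 0]] is strictly upper-triangular, so N^3 = 0.
(I + N)^12 = I + 12·N + 66·N^2 = [[1, -48, -840], [0, 1, 36], [0, 0, 1]].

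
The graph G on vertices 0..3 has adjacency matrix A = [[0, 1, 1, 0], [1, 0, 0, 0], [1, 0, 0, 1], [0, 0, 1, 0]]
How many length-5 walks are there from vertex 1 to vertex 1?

0

The number of length-5 walks from vertex 1 to vertex 1 is entry (1,1) of A⁵, where A is the adjacency matrix.
A² = [[2, 0, 0, 1], [0, 1, 1, 0], [0, 1, 2, 0], [1, 0, 0, 1]]
A³ = [[0, 2, 3, 0], [2, 0, 0, 1], [3, 0, 0, 2], [0, 1, 2, 0]]
A⁴ = [[5, 0, 0, 3], [0, 2, 3, 0], [0, 3, 5, 0], [3, 0, 0, 2]]
A⁵ = [[0, 5, 8, 0], [5, 0, 0, 3], [8, 0, 0, 5], [0, 3, 5, 0]]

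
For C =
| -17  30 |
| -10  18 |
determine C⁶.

tr C = 1 and det C = -6, so the characteristic polynomial is λ² − (1)λ + (-6) with roots 3 and -2.
Eigenvectors give P = [[-3, 2], [-2, 1]] with P⁻¹ = [[1, -2], [2, -3]], and C = P·diag(3, -2)·P⁻¹.
Then C⁶ = P·diag(729, 64)·P⁻¹ = [[-2187, 128], [-1458, 64]] · [[1, -2], [2, -3]] = [[-1931, 3990], [-1330, 2724]].

[[-1931, 3990], [-1330, 2724]]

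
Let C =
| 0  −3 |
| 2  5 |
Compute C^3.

[[−30, −57], [38, 65]]

tr C = 5 and det C = 6, so the characteristic polynomial is λ² − (5)λ + (6) with roots 2 and 3.
Eigenvectors give P = [[3, −1], [−2, 1]] with P⁻¹ = [[1, 1], [2, 3]], and C = P·diag(2, 3)·P⁻¹.
Then C^3 = P·diag(8, 27)·P⁻¹ = [[24, −27], [−16, 27]] · [[1, 1], [2, 3]] = [[−30, −57], [38, 65]].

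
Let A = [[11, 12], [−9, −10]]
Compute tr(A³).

7

tr A = 1 and det A = −2, so the characteristic polynomial is λ² − (1)λ + (−2) with roots −1 and 2.
Eigenvectors give P = [[−1, 4], [1, −3]] with P⁻¹ = [[3, 4], [1, 1]], and A = P·diag(−1, 2)·P⁻¹.
Then A³ = P·diag(−1, 8)·P⁻¹ = [[1, 32], [−1, −24]] · [[3, 4], [1, 1]] = [[35, 36], [−27, −28]].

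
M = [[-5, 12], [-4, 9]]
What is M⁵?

tr M = 4 and det M = 3, so the characteristic polynomial is λ² − (4)λ + (3) with roots 3 and 1.
Eigenvectors give P = [[3, -2], [2, -1]] with P⁻¹ = [[-1, 2], [-2, 3]], and M = P·diag(3, 1)·P⁻¹.
Then M⁵ = P·diag(243, 1)·P⁻¹ = [[729, -2], [486, -1]] · [[-1, 2], [-2, 3]] = [[-725, 1452], [-484, 969]].

[[-725, 1452], [-484, 969]]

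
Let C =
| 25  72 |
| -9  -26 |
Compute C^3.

[[73, 216], [-27, -80]]

tr C = -1 and det C = -2, so the characteristic polynomial is λ² − (-1)λ + (-2) with roots 1 and -2.
Eigenvectors give P = [[-3, -8], [1, 3]] with P⁻¹ = [[-3, -8], [1, 3]], and C = P·diag(1, -2)·P⁻¹.
Then C^3 = P·diag(1, -8)·P⁻¹ = [[-3, 64], [1, -24]] · [[-3, -8], [1, 3]] = [[73, 216], [-27, -80]].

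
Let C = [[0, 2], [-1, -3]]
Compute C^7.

[[126, 254], [-127, -255]]

tr C = -3 and det C = 2, so the characteristic polynomial is λ² − (-3)λ + (2) with roots -1 and -2.
Eigenvectors give P = [[2, 1], [-1, -1]] with P⁻¹ = [[1, 1], [-1, -2]], and C = P·diag(-1, -2)·P⁻¹.
Then C^7 = P·diag(-1, -128)·P⁻¹ = [[-2, -128], [1, 128]] · [[1, 1], [-1, -2]] = [[126, 254], [-127, -255]].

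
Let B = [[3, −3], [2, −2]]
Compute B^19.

B² = B (a projection; rank 1, trace 1), so B^19 = B.

[[3, −3], [2, −2]]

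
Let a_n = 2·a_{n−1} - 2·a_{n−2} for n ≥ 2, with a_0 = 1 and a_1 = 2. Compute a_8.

16

With companion matrix T = [[2, -2], [1, 0]], [a_n, a_{n−1}]ᵀ = T·[a_{n−1}, a_{n−2}]ᵀ, so [a_8, a_7]ᵀ = T⁷·[a_1, a_0]ᵀ.
T⁷ = [[0, 16], [-8, 16]], giving [a_8, a_7]ᵀ = [[16], [0]].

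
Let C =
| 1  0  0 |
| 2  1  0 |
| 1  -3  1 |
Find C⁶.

C = I + N where N = [[0, 0, 0], [2, 0, 0], [1, -3, 0]] is strictly lower-triangular, so N³ = 0.
(I + N)⁶ = I + 6·N + 15·N² = [[1, 0, 0], [12, 1, 0], [-84, -18, 1]].

[[1, 0, 0], [12, 1, 0], [-84, -18, 1]]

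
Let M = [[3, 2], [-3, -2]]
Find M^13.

M² = M (a projection; rank 1, trace 1), so M^13 = M.

[[3, 2], [-3, -2]]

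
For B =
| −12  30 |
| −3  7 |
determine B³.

[[−198, 570], [−57, 163]]

tr B = −5 and det B = 6, so the characteristic polynomial is λ² − (−5)λ + (6) with roots −2 and −3.
Eigenvectors give P = [[3, 10], [1, 3]] with P⁻¹ = [[−3, 10], [1, −3]], and B = P·diag(−2, −3)·P⁻¹.
Then B³ = P·diag(−8, −27)·P⁻¹ = [[−24, −270], [−8, −81]] · [[−3, 10], [1, −3]] = [[−198, 570], [−57, 163]].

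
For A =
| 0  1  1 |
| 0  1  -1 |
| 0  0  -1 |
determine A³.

A² = [[0, 1, -2], [0, 1, 0], [0, 0, 1]]
A³ = [[0, 1, 1], [0, 1, -1], [0, 0, -1]]

[[0, 1, 1], [0, 1, -1], [0, 0, -1]]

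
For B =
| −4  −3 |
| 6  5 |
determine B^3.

tr B = 1 and det B = −2, so the characteristic polynomial is λ² − (1)λ + (−2) with roots 2 and −1.
Eigenvectors give P = [[−1, −1], [2, 1]] with P⁻¹ = [[1, 1], [−2, −1]], and B = P·diag(2, −1)·P⁻¹.
Then B^3 = P·diag(8, −1)·P⁻¹ = [[−8, 1], [16, −1]] · [[1, 1], [−2, −1]] = [[−10, −9], [18, 17]].

[[−10, −9], [18, 17]]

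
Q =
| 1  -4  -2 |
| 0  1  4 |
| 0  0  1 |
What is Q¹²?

Q = I + N where N = [[0, -4, -2], [0, 0, 4], [0, 0, 0]] is strictly upper-triangular, so N³ = 0.
(I + N)¹² = I + 12·N + 66·N² = [[1, -48, -1080], [0, 1, 48], [0, 0, 1]].

[[1, -48, -1080], [0, 1, 48], [0, 0, 1]]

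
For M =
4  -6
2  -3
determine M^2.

M² = M (a projection; rank 1, trace 1), so M^2 = M.

[[4, -6], [2, -3]]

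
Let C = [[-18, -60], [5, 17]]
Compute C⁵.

tr C = -1 and det C = -6, so the characteristic polynomial is λ² − (-1)λ + (-6) with roots 2 and -3.
Eigenvectors give P = [[-3, 4], [1, -1]] with P⁻¹ = [[1, 4], [1, 3]], and C = P·diag(2, -3)·P⁻¹.
Then C⁵ = P·diag(32, -243)·P⁻¹ = [[-96, -972], [32, 243]] · [[1, 4], [1, 3]] = [[-1068, -3300], [275, 857]].

[[-1068, -3300], [275, 857]]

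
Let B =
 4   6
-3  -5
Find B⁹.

tr B = -1 and det B = -2, so the characteristic polynomial is λ² − (-1)λ + (-2) with roots -2 and 1.
Eigenvectors give P = [[1, -2], [-1, 1]] with P⁻¹ = [[-1, -2], [-1, -1]], and B = P·diag(-2, 1)·P⁻¹.
Then B⁹ = P·diag(-512, 1)·P⁻¹ = [[-512, -2], [512, 1]] · [[-1, -2], [-1, -1]] = [[514, 1026], [-513, -1025]].

[[514, 1026], [-513, -1025]]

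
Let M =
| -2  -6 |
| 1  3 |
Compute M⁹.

M² = M (a projection; rank 1, trace 1), so M⁹ = M.

[[-2, -6], [1, 3]]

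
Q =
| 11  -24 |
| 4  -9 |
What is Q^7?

[[6563, -13128], [2188, -4377]]

tr Q = 2 and det Q = -3, so the characteristic polynomial is λ² − (2)λ + (-3) with roots -1 and 3.
Eigenvectors give P = [[-2, -3], [-1, -1]] with P⁻¹ = [[1, -3], [-1, 2]], and Q = P·diag(-1, 3)·P⁻¹.
Then Q^7 = P·diag(-1, 2187)·P⁻¹ = [[2, -6561], [1, -2187]] · [[1, -3], [-1, 2]] = [[6563, -13128], [2188, -4377]].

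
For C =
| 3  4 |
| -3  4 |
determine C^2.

[[-3, 28], [-21, 4]]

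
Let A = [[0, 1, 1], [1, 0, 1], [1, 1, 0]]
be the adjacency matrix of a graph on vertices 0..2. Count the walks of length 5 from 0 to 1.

11

The number of length-5 walks from vertex 0 to vertex 1 is entry (0,1) of A⁵, where A is the adjacency matrix.
A² = [[2, 1, 1], [1, 2, 1], [1, 1, 2]]
A³ = [[2, 3, 3], [3, 2, 3], [3, 3, 2]]
A⁴ = [[6, 5, 5], [5, 6, 5], [5, 5, 6]]
A⁵ = [[10, 11, 11], [11, 10, 11], [11, 11, 10]]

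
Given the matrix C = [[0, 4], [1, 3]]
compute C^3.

[[12, 52], [13, 51]]

C^2 = [[4, 12], [3, 13]]
C^3 = [[12, 52], [13, 51]]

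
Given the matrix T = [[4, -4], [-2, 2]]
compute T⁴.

[[864, -864], [-432, 432]]

T² = [[24, -24], [-12, 12]]
T³ = [[144, -144], [-72, 72]]
T⁴ = [[864, -864], [-432, 432]]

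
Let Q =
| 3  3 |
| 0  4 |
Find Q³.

Q² = [[9, 21], [0, 16]]
Q³ = [[27, 111], [0, 64]]

[[27, 111], [0, 64]]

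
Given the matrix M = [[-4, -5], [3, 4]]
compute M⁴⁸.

[[1, 0], [0, 1]]

M² = I (check: tr M = 0 and det M = -1), so M⁴⁸ = I since 48 is even.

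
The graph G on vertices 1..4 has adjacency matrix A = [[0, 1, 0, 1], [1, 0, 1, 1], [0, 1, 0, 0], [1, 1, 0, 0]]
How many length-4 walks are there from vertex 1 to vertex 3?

4

The number of length-4 walks from vertex 1 to vertex 3 is entry (1,3) of A⁴, where A is the adjacency matrix.
A² = [[2, 1, 1, 1], [1, 3, 0, 1], [1, 0, 1, 1], [1, 1, 1, 2]]
A³ = [[2, 4, 1, 3], [4, 2, 3, 4], [1, 3, 0, 1], [3, 4, 1, 2]]
A⁴ = [[7, 6, 4, 6], [6, 11, 2, 6], [4, 2, 3, 4], [6, 6, 4, 7]]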